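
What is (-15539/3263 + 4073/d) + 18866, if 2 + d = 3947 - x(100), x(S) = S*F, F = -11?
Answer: 310503875054/16461835 ≈ 18862.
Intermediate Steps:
x(S) = -11*S (x(S) = S*(-11) = -11*S)
d = 5045 (d = -2 + (3947 - (-11)*100) = -2 + (3947 - 1*(-1100)) = -2 + (3947 + 1100) = -2 + 5047 = 5045)
(-15539/3263 + 4073/d) + 18866 = (-15539/3263 + 4073/5045) + 18866 = -65104056/16461835 + 18866 = 310503875054/16461835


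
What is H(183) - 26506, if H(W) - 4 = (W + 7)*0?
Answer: -26502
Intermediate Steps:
H(W) = 4 (H(W) = 4 + (W + 7)*0 = 4 + (7 + W)*0 = 4 + 0 = 4)
H(183) - 26506 = 4 - 26506 = -26502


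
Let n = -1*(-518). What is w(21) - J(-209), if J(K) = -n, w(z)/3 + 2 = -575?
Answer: -1213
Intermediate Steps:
w(z) = -1731 (w(z) = -6 + 3*(-575) = -6 - 1725 = -1731)
n = 518
J(K) = -518 (J(K) = -1*518 = -518)
w(21) - J(-209) = -1731 - 1*(-518) = -1731 + 518 = -1213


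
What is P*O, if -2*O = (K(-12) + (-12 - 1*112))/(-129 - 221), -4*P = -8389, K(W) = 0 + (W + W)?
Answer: -310393/700 ≈ -443.42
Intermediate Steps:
K(W) = 2*W (K(W) = 0 + 2*W = 2*W)
P = 8389/4 (P = -¼*(-8389) = 8389/4 ≈ 2097.3)
O = -37/175 (O = -(2*(-12) + (-12 - 1*112))/(2*(-129 - 221)) = -(-24 + (-12 - 112))/(2*(-350)) = -(-24 - 124)*(-1)/(2*350) = -(-74)*(-1)/350 = -½*74/175 = -37/175 ≈ -0.21143)
P*O = (8389/4)*(-37/175) = -310393/700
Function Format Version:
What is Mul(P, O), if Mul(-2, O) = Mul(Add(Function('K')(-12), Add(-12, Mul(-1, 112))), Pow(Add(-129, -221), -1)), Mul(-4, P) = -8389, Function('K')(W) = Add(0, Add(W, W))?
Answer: Rational(-310393, 700) ≈ -443.42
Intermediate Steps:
Function('K')(W) = Mul(2, W) (Function('K')(W) = Add(0, Mul(2, W)) = Mul(2, W))
P = Rational(8389, 4) (P = Mul(Rational(-1, 4), -8389) = Rational(8389, 4) ≈ 2097.3)
O = Rational(-37, 175) (O = Mul(Rational(-1, 2), Mul(Add(Mul(2, -12), Add(-12, Mul(-1, 112))), Pow(Add(-129, -221), -1))) = Mul(Rational(-1, 2), Mul(Add(-24, Add(-12, -112)), Pow(-350, -1))) = Mul(Rational(-1, 2), Mul(Add(-24, -124), Rational(-1, 350))) = Mul(Rational(-1, 2), Mul(-148, Rational(-1, 350))) = Mul(Rational(-1, 2), Rational(74, 175)) = Rational(-37, 175) ≈ -0.21143)
Mul(P, O) = Mul(Rational(8389, 4), Rational(-37, 175)) = Rational(-310393, 700)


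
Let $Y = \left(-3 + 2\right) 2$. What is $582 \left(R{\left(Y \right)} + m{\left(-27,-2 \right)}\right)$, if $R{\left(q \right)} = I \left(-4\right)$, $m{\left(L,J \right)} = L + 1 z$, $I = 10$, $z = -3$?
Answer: $-40740$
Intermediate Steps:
$m{\left(L,J \right)} = -3 + L$ ($m{\left(L,J \right)} = L + 1 \left(-3\right) = L - 3 = -3 + L$)
$Y = -2$ ($Y = \left(-1\right) 2 = -2$)
$R{\left(q \right)} = -40$ ($R{\left(q \right)} = 10 \left(-4\right) = -40$)
$582 \left(R{\left(Y \right)} + m{\left(-27,-2 \right)}\right) = 582 \left(-40 - 30\right) = 582 \left(-70\right) = -40740$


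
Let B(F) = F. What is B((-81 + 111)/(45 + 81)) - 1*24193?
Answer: -508048/21 ≈ -24193.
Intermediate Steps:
B((-81 + 111)/(45 + 81)) - 1*24193 = (-81 + 111)/(45 + 81) - 1*24193 = 30/126 - 24193 = 30*(1/126) - 24193 = 5/21 - 24193 = -508048/21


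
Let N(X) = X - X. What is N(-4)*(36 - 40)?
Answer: 0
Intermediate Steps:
N(X) = 0
N(-4)*(36 - 40) = 0*(36 - 40) = 0*(-4) = 0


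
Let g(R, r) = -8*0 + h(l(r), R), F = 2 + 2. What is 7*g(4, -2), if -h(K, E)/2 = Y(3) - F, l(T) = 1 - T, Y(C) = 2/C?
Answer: 140/3 ≈ 46.667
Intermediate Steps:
F = 4
h(K, E) = 20/3 (h(K, E) = -2*(2/3 - 1*4) = -2*(2*(1/3) - 4) = -2*(2/3 - 4) = -2*(-10/3) = 20/3)
g(R, r) = 20/3 (g(R, r) = -8*0 + 20/3 = -2*0 + 20/3 = 0 + 20/3 = 20/3)
7*g(4, -2) = 7*(20/3) = 140/3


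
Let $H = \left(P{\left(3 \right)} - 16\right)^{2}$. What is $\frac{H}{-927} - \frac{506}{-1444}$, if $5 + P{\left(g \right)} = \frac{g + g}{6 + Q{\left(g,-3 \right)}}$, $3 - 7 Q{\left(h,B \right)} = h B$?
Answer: $- \frac{4918517}{54212814} \approx -0.090726$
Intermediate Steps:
$Q{\left(h,B \right)} = \frac{3}{7} - \frac{B h}{7}$ ($Q{\left(h,B \right)} = \frac{3}{7} - \frac{h B}{7} = \frac{3}{7} - \frac{B h}{7}$)
$P{\left(g \right)} = -5 + \frac{2 g}{\frac{45}{7} + \frac{3 g}{7}}$ ($P{\left(g \right)} = -5 + \frac{g + g}{6 + \left(\frac{3}{7} - - \frac{3 g}{7}\right)} = -5 + \frac{2 g}{6 + \left(\frac{3}{7} + \frac{3 g}{7}\right)} = -5 + \frac{2 g}{\frac{45}{7} + \frac{3 g}{7}}$)
$H = \frac{33124}{81}$ ($H = \left(\frac{-225 - 3}{3 \left(15 + 3\right)} - 16\right)^{2} = \left(\frac{-225 - 3}{3 \cdot 18} - 16\right)^{2} = \left(\frac{1}{3} \cdot \frac{1}{18} \left(-228\right) - 16\right)^{2} = \left(- \frac{38}{9} - 16\right)^{2} = \left(- \frac{182}{9}\right)^{2} = \frac{33124}{81} \approx 408.94$)
$\frac{H}{-927} - \frac{506}{-1444} = \frac{33124}{81 \left(-927\right)} - \frac{506}{-1444} = \frac{33124}{81} \left(- \frac{1}{927}\right) - - \frac{253}{722} = - \frac{33124}{75087} + \frac{253}{722} = - \frac{4918517}{54212814}$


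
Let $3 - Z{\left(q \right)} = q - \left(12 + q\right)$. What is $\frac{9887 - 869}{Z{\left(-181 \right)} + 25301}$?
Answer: $\frac{4509}{12658} \approx 0.35622$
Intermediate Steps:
$Z{\left(q \right)} = 15$ ($Z{\left(q \right)} = 3 - \left(q - \left(12 + q\right)\right) = 3 - -12 = 3 + 12 = 15$)
$\frac{9887 - 869}{Z{\left(-181 \right)} + 25301} = \frac{9887 - 869}{15 + 25301} = \frac{9018}{25316} = 9018 \cdot \frac{1}{25316} = \frac{4509}{12658}$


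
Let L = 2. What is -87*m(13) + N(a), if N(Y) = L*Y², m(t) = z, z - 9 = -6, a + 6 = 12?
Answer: -189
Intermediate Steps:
a = 6 (a = -6 + 12 = 6)
z = 3 (z = 9 - 6 = 3)
m(t) = 3
N(Y) = 2*Y²
-87*m(13) + N(a) = -87*3 + 2*6² = -261 + 2*36 = -261 + 72 = -189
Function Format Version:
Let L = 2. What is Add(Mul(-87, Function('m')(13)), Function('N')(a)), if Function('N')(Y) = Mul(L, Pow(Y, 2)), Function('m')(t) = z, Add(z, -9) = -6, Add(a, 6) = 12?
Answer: -189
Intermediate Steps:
a = 6 (a = Add(-6, 12) = 6)
z = 3 (z = Add(9, -6) = 3)
Function('m')(t) = 3
Function('N')(Y) = Mul(2, Pow(Y, 2))
Add(Mul(-87, Function('m')(13)), Function('N')(a)) = Add(Mul(-87, 3), Mul(2, Pow(6, 2))) = Add(-261, Mul(2, 36)) = Add(-261, 72) = -189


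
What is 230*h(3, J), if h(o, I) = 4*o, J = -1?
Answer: 2760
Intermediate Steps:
230*h(3, J) = 230*(4*3) = 230*12 = 2760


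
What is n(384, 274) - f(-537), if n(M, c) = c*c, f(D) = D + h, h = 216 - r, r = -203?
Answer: 75194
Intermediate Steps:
h = 419 (h = 216 - 1*(-203) = 216 + 203 = 419)
f(D) = 419 + D (f(D) = D + 419 = 419 + D)
n(M, c) = c²
n(384, 274) - f(-537) = 274² - (419 - 537) = 75076 - 1*(-118) = 75076 + 118 = 75194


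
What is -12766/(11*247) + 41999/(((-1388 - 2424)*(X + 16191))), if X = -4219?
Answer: -44824571039/9538188176 ≈ -4.6995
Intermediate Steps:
-12766/(11*247) + 41999/(((-1388 - 2424)*(X + 16191))) = -12766/(11*247) + 41999/(((-1388 - 2424)*(-4219 + 16191))) = -12766/2717 + 41999/((-3812*11972)) = -12766*1/2717 + 41999/(-45637264) = -982/209 + 41999*(-1/45637264) = -982/209 - 41999/45637264 = -44824571039/9538188176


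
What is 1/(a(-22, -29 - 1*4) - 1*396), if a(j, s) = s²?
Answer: 1/693 ≈ 0.0014430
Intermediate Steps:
1/(a(-22, -29 - 1*4) - 1*396) = 1/((-29 - 1*4)² - 1*396) = 1/((-29 - 4)² - 396) = 1/((-33)² - 396) = 1/(1089 - 396) = 1/693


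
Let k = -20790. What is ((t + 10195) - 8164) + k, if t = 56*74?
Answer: -14615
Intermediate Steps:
t = 4144
((t + 10195) - 8164) + k = ((4144 + 10195) - 8164) - 20790 = (14339 - 8164) - 20790 = 6175 - 20790 = -14615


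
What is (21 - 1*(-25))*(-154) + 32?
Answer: -7052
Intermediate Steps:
(21 - 1*(-25))*(-154) + 32 = (21 + 25)*(-154) + 32 = 46*(-154) + 32 = -7084 + 32 = -7052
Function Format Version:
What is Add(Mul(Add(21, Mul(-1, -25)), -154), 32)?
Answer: -7052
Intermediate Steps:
Add(Mul(Add(21, Mul(-1, -25)), -154), 32) = Add(Mul(Add(21, 25), -154), 32) = Add(Mul(46, -154), 32) = Add(-7084, 32) = -7052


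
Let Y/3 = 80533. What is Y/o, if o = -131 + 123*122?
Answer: 241599/14875 ≈ 16.242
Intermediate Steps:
o = 14875 (o = -131 + 15006 = 14875)
Y = 241599 (Y = 3*80533 = 241599)
Y/o = 241599/14875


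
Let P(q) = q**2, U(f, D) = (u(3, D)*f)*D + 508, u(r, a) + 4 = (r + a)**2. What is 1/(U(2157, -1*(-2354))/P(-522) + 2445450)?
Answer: 136242/14437275655259 ≈ 9.4368e-9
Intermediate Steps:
u(r, a) = -4 + (a + r)**2 (u(r, a) = -4 + (r + a)**2 = -4 + (a + r)**2)
U(f, D) = 508 + D*f*(-4 + (3 + D)**2) (U(f, D) = ((-4 + (D + 3)**2)*f)*D + 508 = ((-4 + (3 + D)**2)*f)*D + 508 = (f*(-4 + (3 + D)**2))*D + 508 = D*f*(-4 + (3 + D)**2) + 508 = 508 + D*f*(-4 + (3 + D)**2))
1/(U(2157, -1*(-2354))/P(-522) + 2445450) = 1/((508 - 1*(-2354)*2157*(-4 + (3 - 1*(-2354))**2))/((-522)**2) + 2445450) = 1/((508 + 2354*2157*(-4 + (3 + 2354)**2))/272484 + 2445450) = 1/((508 + 2354*2157*(-4 + 2357**2))*(1/272484) + 2445450) = 1/((508 + 2354*2157*(-4 + 5555449))*(1/272484) + 2445450) = 1/((508 + 2354*2157*5555445)*(1/272484) + 2445450) = 1/((508 + 28208205312210)*(1/272484) + 2445450) = 1/(28208205312718*(1/272484) + 2445450) = 1/(14104102656359/136242 + 2445450) = 1/(14437275655259/136242) = 136242/14437275655259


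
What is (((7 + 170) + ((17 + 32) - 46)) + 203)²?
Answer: 146689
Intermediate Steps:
(((7 + 170) + ((17 + 32) - 46)) + 203)² = ((177 + (49 - 46)) + 203)² = ((177 + 3) + 203)² = (180 + 203)² = 383² = 146689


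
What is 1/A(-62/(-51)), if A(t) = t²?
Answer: 2601/3844 ≈ 0.67664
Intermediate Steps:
1/A(-62/(-51)) = 1/((-62/(-51))²) = 1/((-62*(-1/51))²) = 1/((62/51)²) = 1/(3844/2601) = 2601/3844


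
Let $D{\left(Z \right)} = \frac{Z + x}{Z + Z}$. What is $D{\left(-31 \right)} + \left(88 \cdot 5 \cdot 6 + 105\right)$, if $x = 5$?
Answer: $\frac{85108}{31} \approx 2745.4$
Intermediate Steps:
$D{\left(Z \right)} = \frac{5 + Z}{2 Z}$ ($D{\left(Z \right)} = \frac{Z + 5}{Z + Z} = \frac{5 + Z}{2 Z}$)
$D{\left(-31 \right)} + \left(88 \cdot 5 \cdot 6 + 105\right) = \frac{5 - 31}{2 \left(-31\right)} + \left(88 \cdot 5 \cdot 6 + 105\right) = \frac{1}{2} \left(- \frac{1}{31}\right) \left(-26\right) + \left(88 \cdot 30 + 105\right) = \frac{13}{31} + \left(2640 + 105\right) = \frac{13}{31} + 2745 = \frac{85108}{31}$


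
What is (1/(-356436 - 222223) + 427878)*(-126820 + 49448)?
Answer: -19156955590760572/578659 ≈ -3.3106e+10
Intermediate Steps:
(1/(-356436 - 222223) + 427878)*(-126820 + 49448) = (1/(-578659) + 427878)*(-77372) = (-1/578659 + 427878)*(-77372) = (247595455601/578659)*(-77372) = -19156955590760572/578659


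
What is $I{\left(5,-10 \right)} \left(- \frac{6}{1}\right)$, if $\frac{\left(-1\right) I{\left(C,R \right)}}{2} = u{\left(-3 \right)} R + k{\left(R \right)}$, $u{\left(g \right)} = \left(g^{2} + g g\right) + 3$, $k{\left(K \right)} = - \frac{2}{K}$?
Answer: $- \frac{12588}{5} \approx -2517.6$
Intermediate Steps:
$u{\left(g \right)} = 3 + 2 g^{2}$ ($u{\left(g \right)} = \left(g^{2} + g^{2}\right) + 3 = 2 g^{2} + 3 = 3 + 2 g^{2}$)
$I{\left(C,R \right)} = - 42 R + \frac{4}{R}$ ($I{\left(C,R \right)} = - 2 \left(\left(3 + 2 \left(-3\right)^{2}\right) R - \frac{2}{R}\right) = - 2 \left(\left(3 + 2 \cdot 9\right) R - \frac{2}{R}\right) = - 2 \left(\left(3 + 18\right) R - \frac{2}{R}\right) = - 2 \left(21 R - \frac{2}{R}\right) = - 2 \left(- \frac{2}{R} + 21 R\right) = - 42 R + \frac{4}{R}$)
$I{\left(5,-10 \right)} \left(- \frac{6}{1}\right) = \left(\left(-42\right) \left(-10\right) + \frac{4}{-10}\right) \left(- \frac{6}{1}\right) = \left(420 + 4 \left(- \frac{1}{10}\right)\right) \left(\left(-6\right) 1\right) = \left(420 - \frac{2}{5}\right) \left(-6\right) = \frac{2098}{5} \left(-6\right) = - \frac{12588}{5}$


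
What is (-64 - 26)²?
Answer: 8100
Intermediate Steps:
(-64 - 26)² = (-90)² = 8100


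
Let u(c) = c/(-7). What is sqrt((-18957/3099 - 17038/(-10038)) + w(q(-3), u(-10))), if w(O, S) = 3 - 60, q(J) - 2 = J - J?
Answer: I*sqrt(33693586568979)/740661 ≈ 7.8371*I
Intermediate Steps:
u(c) = -c/7 (u(c) = c*(-1/7) = -c/7)
q(J) = 2 (q(J) = 2 + (J - J) = 2 + 0 = 2)
w(O, S) = -57
sqrt((-18957/3099 - 17038/(-10038)) + w(q(-3), u(-10))) = sqrt((-18957/3099 - 17038/(-10038)) - 57) = sqrt((-18957*1/3099 - 17038*(-1/10038)) - 57) = sqrt((-6319/1033 + 1217/717) - 57) = sqrt(-3273562/740661 - 57) = sqrt(-45491239/740661) = I*sqrt(33693586568979)/740661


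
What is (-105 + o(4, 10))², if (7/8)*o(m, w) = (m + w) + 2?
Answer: 368449/49 ≈ 7519.4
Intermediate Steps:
o(m, w) = 16/7 + 8*m/7 + 8*w/7 (o(m, w) = 8*((m + w) + 2)/7 = 8*(2 + m + w)/7 = 16/7 + 8*m/7 + 8*w/7)
(-105 + o(4, 10))² = (-105 + (16/7 + (8/7)*4 + (8/7)*10))² = (-105 + (16/7 + 32/7 + 80/7))² = (-105 + 128/7)² = (-607/7)² = 368449/49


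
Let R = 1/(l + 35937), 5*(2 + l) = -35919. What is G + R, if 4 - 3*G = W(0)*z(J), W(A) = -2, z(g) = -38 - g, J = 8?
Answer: -12650513/431268 ≈ -29.333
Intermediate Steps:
l = -35929/5 (l = -2 + (⅕)*(-35919) = -2 - 35919/5 = -35929/5 ≈ -7185.8)
G = -88/3 (G = 4/3 - (-2)*(-38 - 1*8)/3 = 4/3 - (-2)*(-38 - 8)/3 = 4/3 - (-2)*(-46)/3 = 4/3 - ⅓*92 = 4/3 - 92/3 = -88/3 ≈ -29.333)
R = 5/143756 (R = 1/(-35929/5 + 35937) = 1/(143756/5) = 5/143756 ≈ 3.4781e-5)
G + R = -88/3 + 5/143756 = -12650513/431268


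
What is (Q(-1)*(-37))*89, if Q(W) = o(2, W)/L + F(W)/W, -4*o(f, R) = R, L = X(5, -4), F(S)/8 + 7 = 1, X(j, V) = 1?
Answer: -635549/4 ≈ -1.5889e+5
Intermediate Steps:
F(S) = -48 (F(S) = -56 + 8*1 = -56 + 8 = -48)
L = 1
o(f, R) = -R/4
Q(W) = -48/W - W/4 (Q(W) = -W/4/1 - 48/W = -W/4*1 - 48/W = -W/4 - 48/W = -48/W - W/4)
(Q(-1)*(-37))*89 = ((-48/(-1) - 1/4*(-1))*(-37))*89 = ((-48*(-1) + 1/4)*(-37))*89 = ((48 + 1/4)*(-37))*89 = ((193/4)*(-37))*89 = -7141/4*89 = -635549/4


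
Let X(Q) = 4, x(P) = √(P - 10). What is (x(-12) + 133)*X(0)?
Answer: 532 + 4*I*√22 ≈ 532.0 + 18.762*I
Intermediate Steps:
x(P) = √(-10 + P)
(x(-12) + 133)*X(0) = (√(-10 - 12) + 133)*4 = (√(-22) + 133)*4 = (I*√22 + 133)*4 = (133 + I*√22)*4 = 532 + 4*I*√22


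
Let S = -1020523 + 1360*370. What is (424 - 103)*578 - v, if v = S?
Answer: 702861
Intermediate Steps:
S = -517323 (S = -1020523 + 503200 = -517323)
v = -517323
(424 - 103)*578 - v = (424 - 103)*578 - 1*(-517323) = 321*578 + 517323 = 185538 + 517323 = 702861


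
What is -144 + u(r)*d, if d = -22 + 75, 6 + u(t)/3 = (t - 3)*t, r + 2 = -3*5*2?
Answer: 176982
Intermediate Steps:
r = -32 (r = -2 - 3*5*2 = -2 - 15*2 = -2 - 30 = -32)
u(t) = -18 + 3*t*(-3 + t) (u(t) = -18 + 3*((t - 3)*t) = -18 + 3*((-3 + t)*t) = -18 + 3*(t*(-3 + t)) = -18 + 3*t*(-3 + t))
d = 53
-144 + u(r)*d = -144 + (-18 - 9*(-32) + 3*(-32)²)*53 = -144 + (-18 + 288 + 3*1024)*53 = -144 + (-18 + 288 + 3072)*53 = -144 + 3342*53 = -144 + 177126 = 176982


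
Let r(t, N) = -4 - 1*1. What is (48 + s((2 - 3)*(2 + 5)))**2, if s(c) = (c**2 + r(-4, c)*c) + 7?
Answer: 19321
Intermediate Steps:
r(t, N) = -5 (r(t, N) = -4 - 1 = -5)
s(c) = 7 + c**2 - 5*c (s(c) = (c**2 - 5*c) + 7 = 7 + c**2 - 5*c)
(48 + s((2 - 3)*(2 + 5)))**2 = (48 + (7 + ((2 - 3)*(2 + 5))**2 - 5*(2 - 3)*(2 + 5)))**2 = (48 + (7 + (-1*7)**2 - (-5)*7))**2 = (48 + (7 + (-7)**2 - 5*(-7)))**2 = (48 + (7 + 49 + 35))**2 = (48 + 91)**2 = 139**2 = 19321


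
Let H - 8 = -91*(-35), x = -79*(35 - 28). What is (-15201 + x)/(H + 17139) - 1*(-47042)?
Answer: 478221095/10166 ≈ 47041.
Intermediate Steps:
x = -553 (x = -79*7 = -553)
H = 3193 (H = 8 - 91*(-35) = 8 + 3185 = 3193)
(-15201 + x)/(H + 17139) - 1*(-47042) = (-15201 - 553)/(3193 + 17139) - 1*(-47042) = -15754/20332 + 47042 = -15754*1/20332 + 47042 = -7877/10166 + 47042 = 478221095/10166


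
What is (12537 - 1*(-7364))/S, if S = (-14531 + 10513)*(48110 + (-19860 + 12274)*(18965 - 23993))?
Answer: -2843/21921357332 ≈ -1.2969e-7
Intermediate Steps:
S = -153449501324 (S = -4018*(48110 - 7586*(-5028)) = -4018*(48110 + 38142408) = -4018*38190518 = -153449501324)
(12537 - 1*(-7364))/S = (12537 - 1*(-7364))/(-153449501324) = (12537 + 7364)*(-1/153449501324) = 19901*(-1/153449501324) = -2843/21921357332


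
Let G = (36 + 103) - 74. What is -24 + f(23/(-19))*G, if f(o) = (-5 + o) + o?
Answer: -9621/19 ≈ -506.37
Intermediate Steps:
f(o) = -5 + 2*o
G = 65 (G = 139 - 74 = 65)
-24 + f(23/(-19))*G = -24 + (-5 + 2*(23/(-19)))*65 = -24 + (-5 + 2*(23*(-1/19)))*65 = -24 + (-5 + 2*(-23/19))*65 = -24 + (-5 - 46/19)*65 = -24 - 141/19*65 = -24 - 9165/19 = -9621/19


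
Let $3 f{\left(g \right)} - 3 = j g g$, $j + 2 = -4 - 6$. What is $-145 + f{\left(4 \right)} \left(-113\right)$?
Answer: $6974$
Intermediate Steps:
$j = -12$ ($j = -2 - 10 = -12$)
$f{\left(g \right)} = 1 - 4 g^{2}$ ($f{\left(g \right)} = 1 + \frac{- 12 g g}{3} = 1 + \frac{\left(-12\right) g^{2}}{3} = 1 - 4 g^{2}$)
$-145 + f{\left(4 \right)} \left(-113\right) = -145 + \left(1 - 4 \cdot 4^{2}\right) \left(-113\right) = -145 + \left(1 - 64\right) \left(-113\right) = -145 - -7119 = -145 + 7119 = 6974$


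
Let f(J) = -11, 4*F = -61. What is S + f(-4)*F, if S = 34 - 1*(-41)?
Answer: 971/4 ≈ 242.75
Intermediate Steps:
F = -61/4 (F = (¼)*(-61) = -61/4 ≈ -15.250)
S = 75 (S = 34 + 41 = 75)
S + f(-4)*F = 75 - 11*(-61/4) = 75 + 671/4 = 971/4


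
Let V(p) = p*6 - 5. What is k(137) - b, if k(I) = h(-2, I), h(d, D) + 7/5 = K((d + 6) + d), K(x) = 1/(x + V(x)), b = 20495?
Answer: -922333/45 ≈ -20496.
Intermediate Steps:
V(p) = -5 + 6*p (V(p) = 6*p - 5 = -5 + 6*p)
K(x) = 1/(-5 + 7*x) (K(x) = 1/(x + (-5 + 6*x)) = 1/(-5 + 7*x))
h(d, D) = -7/5 + 1/(37 + 14*d) (h(d, D) = -7/5 + 1/(-5 + 7*((d + 6) + d)) = -7/5 + 1/(-5 + 7*((6 + d) + d)) = -7/5 + 1/(-5 + 7*(6 + 2*d)) = -7/5 + 1/(-5 + (42 + 14*d)) = -7/5 + 1/(37 + 14*d))
k(I) = -58/45 (k(I) = 2*(-127 - 49*(-2))/(5*(37 + 14*(-2))) = 2*(-127 + 98)/(5*(37 - 28)) = (⅖)*(-29)/9 = (⅖)*(⅑)*(-29) = -58/45)
k(137) - b = -58/45 - 1*20495 = -58/45 - 20495 = -922333/45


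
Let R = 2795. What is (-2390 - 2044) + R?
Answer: -1639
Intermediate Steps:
(-2390 - 2044) + R = (-2390 - 2044) + 2795 = -4434 + 2795 = -1639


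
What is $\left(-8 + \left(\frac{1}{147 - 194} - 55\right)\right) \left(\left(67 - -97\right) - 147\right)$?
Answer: $- \frac{50354}{47} \approx -1071.4$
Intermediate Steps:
$\left(-8 + \left(\frac{1}{147 - 194} - 55\right)\right) \left(\left(67 - -97\right) - 147\right) = \left(-8 - \left(55 - \frac{1}{-47}\right)\right) \left(\left(67 + 97\right) + \left(-212 + 65\right)\right) = \left(-8 - \frac{2586}{47}\right) \left(164 - 147\right) = \left(-8 - \frac{2586}{47}\right) 17 = \left(- \frac{2962}{47}\right) 17 = - \frac{50354}{47}$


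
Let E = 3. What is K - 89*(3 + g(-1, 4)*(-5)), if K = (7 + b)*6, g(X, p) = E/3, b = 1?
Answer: 226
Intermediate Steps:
g(X, p) = 1 (g(X, p) = 3/3 = 3*(1/3) = 1)
K = 48 (K = (7 + 1)*6 = 8*6 = 48)
K - 89*(3 + g(-1, 4)*(-5)) = 48 - 89*(3 + 1*(-5)) = 48 - 89*(3 - 5) = 48 - 89*(-2) = 48 + 178 = 226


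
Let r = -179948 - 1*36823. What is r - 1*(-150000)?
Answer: -66771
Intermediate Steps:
r = -216771 (r = -179948 - 36823 = -216771)
r - 1*(-150000) = -216771 - 1*(-150000) = -216771 + 150000 = -66771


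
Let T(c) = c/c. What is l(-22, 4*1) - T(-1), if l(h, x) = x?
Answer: 3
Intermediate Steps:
T(c) = 1
l(-22, 4*1) - T(-1) = 4*1 - 1*1 = 4 - 1 = 3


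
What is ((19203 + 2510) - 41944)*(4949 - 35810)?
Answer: 624348891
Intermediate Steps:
((19203 + 2510) - 41944)*(4949 - 35810) = (21713 - 41944)*(-30861) = -20231*(-30861) = 624348891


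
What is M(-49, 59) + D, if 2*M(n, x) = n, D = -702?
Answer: -1453/2 ≈ -726.50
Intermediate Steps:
M(n, x) = n/2
M(-49, 59) + D = (½)*(-49) - 702 = -49/2 - 702 = -1453/2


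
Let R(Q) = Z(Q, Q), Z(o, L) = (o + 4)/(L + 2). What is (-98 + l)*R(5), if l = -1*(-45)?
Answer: -477/7 ≈ -68.143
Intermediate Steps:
Z(o, L) = (4 + o)/(2 + L)
R(Q) = (4 + Q)/(2 + Q)
l = 45
(-98 + l)*R(5) = (-98 + 45)*((4 + 5)/(2 + 5)) = -53*9/7 = -477/7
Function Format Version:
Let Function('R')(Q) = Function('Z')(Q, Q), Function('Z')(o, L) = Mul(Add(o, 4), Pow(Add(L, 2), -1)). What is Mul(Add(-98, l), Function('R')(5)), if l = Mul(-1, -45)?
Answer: Rational(-477, 7) ≈ -68.143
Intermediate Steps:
Function('Z')(o, L) = Mul(Pow(Add(2, L), -1), Add(4, o)) (Function('Z')(o, L) = Mul(Add(4, o), Pow(Add(2, L), -1)) = Mul(Pow(Add(2, L), -1), Add(4, o)))
Function('R')(Q) = Mul(Pow(Add(2, Q), -1), Add(4, Q))
l = 45
Mul(Add(-98, l), Function('R')(5)) = Mul(Add(-98, 45), Mul(Pow(Add(2, 5), -1), Add(4, 5))) = Mul(-53, Mul(Pow(7, -1), 9)) = Mul(-53, Mul(Rational(1, 7), 9)) = Mul(-53, Rational(9, 7)) = Rational(-477, 7)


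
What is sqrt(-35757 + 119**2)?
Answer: 2*I*sqrt(5399) ≈ 146.96*I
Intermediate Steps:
sqrt(-35757 + 119**2) = sqrt(-35757 + 14161) = sqrt(-21596) = 2*I*sqrt(5399)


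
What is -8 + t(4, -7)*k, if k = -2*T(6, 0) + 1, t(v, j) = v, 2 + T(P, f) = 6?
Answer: -36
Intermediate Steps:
T(P, f) = 4 (T(P, f) = -2 + 6 = 4)
k = -7 (k = -2*4 + 1 = -8 + 1 = -7)
-8 + t(4, -7)*k = -8 + 4*(-7) = -8 - 28 = -36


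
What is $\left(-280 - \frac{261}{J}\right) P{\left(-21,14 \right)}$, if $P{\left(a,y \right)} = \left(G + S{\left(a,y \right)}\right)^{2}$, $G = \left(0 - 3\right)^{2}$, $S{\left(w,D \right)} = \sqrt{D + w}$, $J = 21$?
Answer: $- \frac{151478}{7} - \frac{36846 i \sqrt{7}}{7} \approx -21640.0 - 13926.0 i$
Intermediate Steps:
$G = 9$ ($G = \left(-3\right)^{2} = 9$)
$P{\left(a,y \right)} = \left(9 + \sqrt{a + y}\right)^{2}$ ($P{\left(a,y \right)} = \left(9 + \sqrt{y + a}\right)^{2} = \left(9 + \sqrt{a + y}\right)^{2}$)
$\left(-280 - \frac{261}{J}\right) P{\left(-21,14 \right)} = \left(-280 - \frac{261}{21}\right) \left(9 + \sqrt{-21 + 14}\right)^{2} = \left(-280 - \frac{87}{7}\right) \left(9 + \sqrt{-7}\right)^{2} = \left(-280 - \frac{87}{7}\right) \left(9 + i \sqrt{7}\right)^{2} = - \frac{2047 \left(9 + i \sqrt{7}\right)^{2}}{7}$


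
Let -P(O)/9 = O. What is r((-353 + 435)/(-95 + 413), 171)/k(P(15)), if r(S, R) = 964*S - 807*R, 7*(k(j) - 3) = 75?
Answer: -153313993/15264 ≈ -10044.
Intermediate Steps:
P(O) = -9*O
k(j) = 96/7 (k(j) = 3 + (⅐)*75 = 3 + 75/7 = 96/7)
r(S, R) = -807*R + 964*S
r((-353 + 435)/(-95 + 413), 171)/k(P(15)) = (-807*171 + 964*((-353 + 435)/(-95 + 413)))/(96/7) = (-137997 + 964*(82/318))*(7/96) = (-137997 + 964*(82*(1/318)))*(7/96) = (-137997 + 964*(41/159))*(7/96) = (-137997 + 39524/159)*(7/96) = -21901999/159*7/96 = -153313993/15264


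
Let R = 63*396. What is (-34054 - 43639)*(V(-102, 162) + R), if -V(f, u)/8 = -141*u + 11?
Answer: -16128756028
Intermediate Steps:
R = 24948
V(f, u) = -88 + 1128*u (V(f, u) = -8*(-141*u + 11) = -8*(11 - 141*u) = -88 + 1128*u)
(-34054 - 43639)*(V(-102, 162) + R) = (-34054 - 43639)*((-88 + 1128*162) + 24948) = -77693*((-88 + 182736) + 24948) = -77693*(182648 + 24948) = -77693*207596 = -16128756028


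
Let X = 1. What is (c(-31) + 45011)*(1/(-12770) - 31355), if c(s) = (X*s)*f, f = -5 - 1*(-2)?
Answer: -9029896371752/6385 ≈ -1.4142e+9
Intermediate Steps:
f = -3 (f = -5 + 2 = -3)
c(s) = -3*s (c(s) = (1*s)*(-3) = s*(-3) = -3*s)
(c(-31) + 45011)*(1/(-12770) - 31355) = (-3*(-31) + 45011)*(1/(-12770) - 31355) = (93 + 45011)*(-1/12770 - 31355) = 45104*(-400403351/12770) = -9029896371752/6385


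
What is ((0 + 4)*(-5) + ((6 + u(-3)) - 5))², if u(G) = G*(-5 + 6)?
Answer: 484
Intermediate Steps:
u(G) = G (u(G) = G*1 = G)
((0 + 4)*(-5) + ((6 + u(-3)) - 5))² = ((0 + 4)*(-5) + ((6 - 3) - 5))² = (4*(-5) + (3 - 5))² = (-20 - 2)² = (-22)² = 484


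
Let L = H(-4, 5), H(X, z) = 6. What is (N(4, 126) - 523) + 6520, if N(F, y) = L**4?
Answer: 7293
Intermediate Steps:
L = 6
N(F, y) = 1296 (N(F, y) = 6**4 = 1296)
(N(4, 126) - 523) + 6520 = (1296 - 523) + 6520 = 773 + 6520 = 7293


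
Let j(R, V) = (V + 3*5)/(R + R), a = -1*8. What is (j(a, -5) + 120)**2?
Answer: 912025/64 ≈ 14250.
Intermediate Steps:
a = -8
j(R, V) = (15 + V)/(2*R) (j(R, V) = (V + 15)/((2*R)) = (15 + V)*(1/(2*R)) = (15 + V)/(2*R))
(j(a, -5) + 120)**2 = ((1/2)*(15 - 5)/(-8) + 120)**2 = ((1/2)*(-1/8)*10 + 120)**2 = (-5/8 + 120)**2 = (955/8)**2 = 912025/64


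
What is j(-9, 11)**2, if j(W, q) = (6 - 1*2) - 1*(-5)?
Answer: 81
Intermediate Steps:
j(W, q) = 9 (j(W, q) = (6 - 2) + 5 = 4 + 5 = 9)
j(-9, 11)**2 = 9**2 = 81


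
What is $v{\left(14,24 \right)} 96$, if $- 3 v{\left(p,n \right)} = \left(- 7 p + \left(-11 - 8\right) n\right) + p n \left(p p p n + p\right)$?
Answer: $-708216512$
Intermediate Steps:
$v{\left(p,n \right)} = \frac{7 p}{3} + \frac{19 n}{3} - \frac{n p \left(p + n p^{3}\right)}{3}$ ($v{\left(p,n \right)} = - \frac{\left(- 7 p + \left(-11 - 8\right) n\right) + p n \left(p p p n + p\right)}{3} = - \frac{\left(- 7 p - 19 n\right) + n p \left(p^{2} p n + p\right)}{3} = - \frac{\left(- 19 n - 7 p\right) + n p \left(p^{3} n + p\right)}{3} = - \frac{\left(- 19 n - 7 p\right) + n p \left(n p^{3} + p\right)}{3} = - \frac{\left(- 19 n - 7 p\right) + n p \left(p + n p^{3}\right)}{3} = - \frac{- 19 n - 7 p + n p \left(p + n p^{3}\right)}{3} = \frac{7 p}{3} + \frac{19 n}{3} - \frac{n p \left(p + n p^{3}\right)}{3}$)
$v{\left(14,24 \right)} 96 = \left(\frac{7}{3} \cdot 14 + \frac{19}{3} \cdot 24 - 8 \cdot 14^{2} - \frac{24^{2} \cdot 14^{4}}{3}\right) 96 = \left(\frac{98}{3} + 152 - 8 \cdot 196 - 192 \cdot 38416\right) 96 = \left(\frac{98}{3} + 152 - 1568 - 7375872\right) 96 = \left(- \frac{22131766}{3}\right) 96 = -708216512$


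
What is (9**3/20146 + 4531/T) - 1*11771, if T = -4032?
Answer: -9757459595/828864 ≈ -11772.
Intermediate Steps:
(9**3/20146 + 4531/T) - 1*11771 = (9**3/20146 + 4531/(-4032)) - 1*11771 = (729*(1/20146) + 4531*(-1/4032)) - 11771 = (729/20146 - 4531/4032) - 11771 = -901451/828864 - 11771 = -9757459595/828864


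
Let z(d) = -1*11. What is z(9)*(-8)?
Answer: 88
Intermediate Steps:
z(d) = -11
z(9)*(-8) = -11*(-8) = 88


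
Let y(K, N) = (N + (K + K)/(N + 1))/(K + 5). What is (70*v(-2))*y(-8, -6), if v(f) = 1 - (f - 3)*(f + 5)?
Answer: 3136/3 ≈ 1045.3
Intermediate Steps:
y(K, N) = (N + 2*K/(1 + N))/(5 + K) (y(K, N) = (N + (2*K)/(1 + N))/(5 + K) = (N + 2*K/(1 + N))/(5 + K))
v(f) = 1 - (-3 + f)*(5 + f)
(70*v(-2))*y(-8, -6) = (70*(16 - 1*(-2)² - 2*(-2)))*((-6 + (-6)² + 2*(-8))/(5 - 8 + 5*(-6) - 8*(-6))) = (70*(16 - 1*4 + 4))*((-6 + 36 - 16)/(5 - 8 - 30 + 48)) = (70*(16 - 4 + 4))*(14/15) = (70*16)*((1/15)*14) = 1120*(14/15) = 3136/3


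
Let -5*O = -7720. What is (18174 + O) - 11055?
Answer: 8663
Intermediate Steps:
O = 1544 (O = -⅕*(-7720) = 1544)
(18174 + O) - 11055 = (18174 + 1544) - 11055 = 19718 - 11055 = 8663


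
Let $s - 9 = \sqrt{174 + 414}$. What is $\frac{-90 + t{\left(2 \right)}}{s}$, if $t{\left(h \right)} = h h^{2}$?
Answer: $\frac{246}{169} - \frac{1148 \sqrt{3}}{507} \approx -2.4663$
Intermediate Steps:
$t{\left(h \right)} = h^{3}$
$s = 9 + 14 \sqrt{3}$ ($s = 9 + \sqrt{174 + 414} = 9 + \sqrt{588} = 9 + 14 \sqrt{3} \approx 33.249$)
$\frac{-90 + t{\left(2 \right)}}{s} = \frac{-90 + 2^{3}}{9 + 14 \sqrt{3}} = \frac{-90 + 8}{9 + 14 \sqrt{3}} = - \frac{82}{9 + 14 \sqrt{3}}$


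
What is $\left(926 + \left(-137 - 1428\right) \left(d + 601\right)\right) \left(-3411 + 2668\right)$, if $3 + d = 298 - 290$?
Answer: $703965752$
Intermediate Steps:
$d = 5$ ($d = -3 + \left(298 - 290\right) = -3 + 8 = 5$)
$\left(926 + \left(-137 - 1428\right) \left(d + 601\right)\right) \left(-3411 + 2668\right) = \left(926 + \left(-137 - 1428\right) \left(5 + 601\right)\right) \left(-3411 + 2668\right) = \left(926 - 948390\right) \left(-743\right) = \left(-947464\right) \left(-743\right) = 703965752$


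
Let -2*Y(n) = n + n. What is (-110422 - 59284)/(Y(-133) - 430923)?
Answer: 84853/215395 ≈ 0.39394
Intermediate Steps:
Y(n) = -n (Y(n) = -(n + n)/2 = -n)
(-110422 - 59284)/(Y(-133) - 430923) = (-110422 - 59284)/(-1*(-133) - 430923) = -169706/(133 - 430923) = -169706/(-430790) = -169706*(-1/430790) = 84853/215395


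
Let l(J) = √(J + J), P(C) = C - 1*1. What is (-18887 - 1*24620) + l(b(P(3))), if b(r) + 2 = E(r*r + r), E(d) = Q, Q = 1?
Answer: -43507 + I*√2 ≈ -43507.0 + 1.4142*I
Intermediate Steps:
P(C) = -1 + C (P(C) = C - 1 = -1 + C)
E(d) = 1
b(r) = -1 (b(r) = -2 + 1 = -1)
l(J) = √2*√J (l(J) = √(2*J) = √2*√J)
(-18887 - 1*24620) + l(b(P(3))) = (-18887 - 1*24620) + √2*√(-1) = (-18887 - 24620) + √2*I = -43507 + I*√2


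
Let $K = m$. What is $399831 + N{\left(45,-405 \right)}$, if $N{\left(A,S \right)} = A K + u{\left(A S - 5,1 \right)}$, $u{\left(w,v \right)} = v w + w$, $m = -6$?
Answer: $363101$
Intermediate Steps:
$u{\left(w,v \right)} = w + v w$
$K = -6$
$N{\left(A,S \right)} = -10 - 6 A + 2 A S$ ($N{\left(A,S \right)} = A \left(-6\right) + \left(A S - 5\right) \left(1 + 1\right) = - 6 A + \left(-5 + A S\right) 2 = - 6 A + \left(-10 + 2 A S\right) = -10 - 6 A + 2 A S$)
$399831 + N{\left(45,-405 \right)} = 399831 - \left(280 + 36450\right) = 399831 - 36730 = 363101$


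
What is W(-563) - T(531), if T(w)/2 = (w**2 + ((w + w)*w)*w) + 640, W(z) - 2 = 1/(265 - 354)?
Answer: -53351082397/89 ≈ -5.9945e+8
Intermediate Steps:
W(z) = 177/89 (W(z) = 2 + 1/(265 - 354) = 2 + 1/(-89) = 2 - 1/89 = 177/89)
T(w) = 1280 + 2*w**2 + 4*w**3 (T(w) = 2*((w**2 + ((w + w)*w)*w) + 640) = 2*((w**2 + ((2*w)*w)*w) + 640) = 2*((w**2 + (2*w**2)*w) + 640) = 2*((w**2 + 2*w**3) + 640) = 2*(640 + w**2 + 2*w**3) = 1280 + 2*w**2 + 4*w**3)
W(-563) - T(531) = 177/89 - (1280 + 2*531**2 + 4*531**3) = 177/89 - (1280 + 2*281961 + 4*149721291) = 177/89 - (1280 + 563922 + 598885164) = 177/89 - 1*599450366 = 177/89 - 599450366 = -53351082397/89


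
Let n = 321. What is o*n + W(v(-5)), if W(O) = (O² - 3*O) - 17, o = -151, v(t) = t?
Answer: -48448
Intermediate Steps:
W(O) = -17 + O² - 3*O
o*n + W(v(-5)) = -151*321 + (-17 + (-5)² - 3*(-5)) = -48471 + (-17 + 25 + 15) = -48471 + 23 = -48448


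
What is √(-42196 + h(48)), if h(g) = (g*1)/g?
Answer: I*√42195 ≈ 205.41*I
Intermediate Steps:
h(g) = 1 (h(g) = g/g = 1)
√(-42196 + h(48)) = √(-42196 + 1) = √(-42195) = I*√42195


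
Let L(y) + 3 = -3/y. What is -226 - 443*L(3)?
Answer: 1546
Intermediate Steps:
L(y) = -3 - 3/y
-226 - 443*L(3) = -226 - 443*(-3 - 3/3) = -226 - 443*(-3 - 3*1/3) = -226 - 443*(-3 - 1) = -226 - 443*(-4) = -226 + 1772 = 1546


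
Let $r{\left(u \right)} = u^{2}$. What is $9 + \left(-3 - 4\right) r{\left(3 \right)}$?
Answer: $-54$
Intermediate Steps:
$9 + \left(-3 - 4\right) r{\left(3 \right)} = 9 + \left(-3 - 4\right) 3^{2} = 9 - 63 = -54$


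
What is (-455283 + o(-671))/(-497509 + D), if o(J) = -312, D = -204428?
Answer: 151865/233979 ≈ 0.64905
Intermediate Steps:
(-455283 + o(-671))/(-497509 + D) = (-455283 - 312)/(-497509 - 204428) = -455595/(-701937) = -455595*(-1/701937) = 151865/233979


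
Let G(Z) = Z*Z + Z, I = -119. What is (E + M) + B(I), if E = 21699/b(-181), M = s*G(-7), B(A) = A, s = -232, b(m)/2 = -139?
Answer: -2763613/278 ≈ -9941.0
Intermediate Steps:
b(m) = -278 (b(m) = 2*(-139) = -278)
G(Z) = Z + Z**2 (G(Z) = Z**2 + Z = Z + Z**2)
M = -9744 (M = -(-1624)*(1 - 7) = -(-1624)*(-6) = -232*42 = -9744)
E = -21699/278 (E = 21699/(-278) = 21699*(-1/278) = -21699/278 ≈ -78.054)
(E + M) + B(I) = (-21699/278 - 9744) - 119 = -2730531/278 - 119 = -2763613/278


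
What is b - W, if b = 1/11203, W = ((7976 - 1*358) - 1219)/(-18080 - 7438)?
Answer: 23904505/95292718 ≈ 0.25085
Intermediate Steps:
W = -2133/8506 (W = ((7976 - 358) - 1219)/(-25518) = (7618 - 1219)*(-1/25518) = 6399*(-1/25518) = -2133/8506 ≈ -0.25076)
b = 1/11203 ≈ 8.9262e-5
b - W = 1/11203 - 1*(-2133/8506) = 1/11203 + 2133/8506 = 23904505/95292718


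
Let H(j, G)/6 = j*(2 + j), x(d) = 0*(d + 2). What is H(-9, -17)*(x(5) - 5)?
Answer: -1890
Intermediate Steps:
x(d) = 0 (x(d) = 0*(2 + d) = 0)
H(j, G) = 6*j*(2 + j) (H(j, G) = 6*(j*(2 + j)) = 6*j*(2 + j))
H(-9, -17)*(x(5) - 5) = (6*(-9)*(2 - 9))*(0 - 5) = (6*(-9)*(-7))*(-5) = 378*(-5) = -1890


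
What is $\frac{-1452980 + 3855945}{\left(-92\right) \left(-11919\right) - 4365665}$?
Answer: $- \frac{2402965}{3269117} \approx -0.73505$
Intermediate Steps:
$\frac{-1452980 + 3855945}{\left(-92\right) \left(-11919\right) - 4365665} = \frac{2402965}{1096548 - 4365665} = \frac{2402965}{-3269117} = 2402965 \left(- \frac{1}{3269117}\right) = - \frac{2402965}{3269117}$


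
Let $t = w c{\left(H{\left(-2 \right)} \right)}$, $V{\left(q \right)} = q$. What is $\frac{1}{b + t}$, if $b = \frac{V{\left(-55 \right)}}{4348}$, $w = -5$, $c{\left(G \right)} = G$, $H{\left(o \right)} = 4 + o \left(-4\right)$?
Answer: $- \frac{4348}{260935} \approx -0.016663$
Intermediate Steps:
$H{\left(o \right)} = 4 - 4 o$
$b = - \frac{55}{4348} \approx -0.012649$
$t = -60$ ($t = - 5 \left(4 - -8\right) = - 5 \left(4 + 8\right) = \left(-5\right) 12 = -60$)
$\frac{1}{b + t} = \frac{1}{- \frac{55}{4348} - 60} = \frac{1}{- \frac{260935}{4348}} = - \frac{4348}{260935}$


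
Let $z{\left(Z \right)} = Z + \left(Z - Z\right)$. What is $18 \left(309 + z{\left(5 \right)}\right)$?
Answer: $5652$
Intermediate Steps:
$z{\left(Z \right)} = Z$ ($z{\left(Z \right)} = Z + 0 = Z$)
$18 \left(309 + z{\left(5 \right)}\right) = 18 \left(309 + 5\right) = 18 \cdot 314 = 5652$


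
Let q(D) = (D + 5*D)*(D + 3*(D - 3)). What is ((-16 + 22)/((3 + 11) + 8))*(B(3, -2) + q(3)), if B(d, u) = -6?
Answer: 144/11 ≈ 13.091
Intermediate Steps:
q(D) = 6*D*(-9 + 4*D) (q(D) = (6*D)*(D + 3*(-3 + D)) = (6*D)*(D + (-9 + 3*D)) = (6*D)*(-9 + 4*D) = 6*D*(-9 + 4*D))
((-16 + 22)/((3 + 11) + 8))*(B(3, -2) + q(3)) = ((-16 + 22)/((3 + 11) + 8))*(-6 + 6*3*(-9 + 4*3)) = (6/(14 + 8))*(-6 + 6*3*(-9 + 12)) = (6/22)*(-6 + 6*3*3) = (6*(1/22))*(-6 + 54) = (3/11)*48 = 144/11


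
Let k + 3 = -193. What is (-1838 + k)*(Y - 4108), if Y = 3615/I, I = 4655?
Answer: 7777660050/931 ≈ 8.3541e+6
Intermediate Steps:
k = -196 (k = -3 - 193 = -196)
Y = 723/931 (Y = 3615/4655 = 3615*(1/4655) = 723/931 ≈ 0.77658)
(-1838 + k)*(Y - 4108) = (-1838 - 196)*(723/931 - 4108) = -2034*(-3823825/931) = 7777660050/931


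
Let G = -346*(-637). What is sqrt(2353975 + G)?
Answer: 13*sqrt(15233) ≈ 1604.5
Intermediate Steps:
G = 220402
sqrt(2353975 + G) = sqrt(2353975 + 220402) = sqrt(2574377) = 13*sqrt(15233)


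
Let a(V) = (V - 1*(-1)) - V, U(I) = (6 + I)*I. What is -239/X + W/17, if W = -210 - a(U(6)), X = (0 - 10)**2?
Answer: -25163/1700 ≈ -14.802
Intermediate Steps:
U(I) = I*(6 + I)
X = 100 (X = (-10)**2 = 100)
a(V) = 1 (a(V) = (V + 1) - V = (1 + V) - V = 1)
W = -211 (W = -210 - 1*1 = -210 - 1 = -211)
-239/X + W/17 = -239/100 - 211/17 = -25163/1700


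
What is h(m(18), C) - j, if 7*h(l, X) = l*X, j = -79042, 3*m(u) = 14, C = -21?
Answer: 79028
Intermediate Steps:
m(u) = 14/3 (m(u) = (1/3)*14 = 14/3)
h(l, X) = X*l/7 (h(l, X) = (l*X)/7 = (X*l)/7 = X*l/7)
h(m(18), C) - j = (1/7)*(-21)*(14/3) - 1*(-79042) = -14 + 79042 = 79028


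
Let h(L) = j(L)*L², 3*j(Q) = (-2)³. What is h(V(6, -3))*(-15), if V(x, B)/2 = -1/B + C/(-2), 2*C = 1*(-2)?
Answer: 1000/9 ≈ 111.11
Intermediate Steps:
C = -1 (C = (1*(-2))/2 = (½)*(-2) = -1)
j(Q) = -8/3 (j(Q) = (⅓)*(-2)³ = (⅓)*(-8) = -8/3)
V(x, B) = 1 - 2/B (V(x, B) = 2*(-1/B - 1/(-2)) = 2*(-1/B - 1*(-½)) = 2*(-1/B + ½) = 2*(½ - 1/B) = 1 - 2/B)
h(L) = -8*L²/3
h(V(6, -3))*(-15) = -8*(-2 - 3)²/9/3*(-15) = -8*(-⅓*(-5))²/3*(-15) = -8*(5/3)²/3*(-15) = -8/3*25/9*(-15) = -200/27*(-15) = 1000/9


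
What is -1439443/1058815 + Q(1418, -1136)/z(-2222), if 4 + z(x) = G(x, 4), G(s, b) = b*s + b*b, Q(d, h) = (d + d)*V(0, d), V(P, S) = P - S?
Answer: 1061298242013/2349510485 ≈ 451.71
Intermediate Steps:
Q(d, h) = -2*d**2 (Q(d, h) = (d + d)*(0 - d) = (2*d)*(-d) = -2*d**2)
G(s, b) = b**2 + b*s (G(s, b) = b*s + b**2 = b**2 + b*s)
z(x) = 12 + 4*x (z(x) = -4 + 4*(4 + x) = -4 + (16 + 4*x) = 12 + 4*x)
-1439443/1058815 + Q(1418, -1136)/z(-2222) = -1439443/1058815 + (-2*1418**2)/(12 + 4*(-2222)) = -1439443*1/1058815 + (-2*2010724)/(12 - 8888) = -1439443/1058815 - 4021448/(-8876) = -1439443/1058815 - 4021448*(-1/8876) = -1439443/1058815 + 1005362/2219 = 1061298242013/2349510485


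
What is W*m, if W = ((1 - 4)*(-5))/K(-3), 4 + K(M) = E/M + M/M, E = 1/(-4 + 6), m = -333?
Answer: 29970/19 ≈ 1577.4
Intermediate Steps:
E = ½ (E = 1/2 = ½ ≈ 0.50000)
K(M) = -3 + 1/(2*M) (K(M) = -4 + (1/(2*M) + M/M) = -4 + (1/(2*M) + 1) = -4 + (1 + 1/(2*M)) = -3 + 1/(2*M))
W = -90/19 (W = ((1 - 4)*(-5))/(-3 + (½)/(-3)) = (-3*(-5))/(-3 + (½)*(-⅓)) = 15/(-3 - ⅙) = 15/(-19/6) = 15*(-6/19) = -90/19 ≈ -4.7368)
W*m = -90/19*(-333) = 29970/19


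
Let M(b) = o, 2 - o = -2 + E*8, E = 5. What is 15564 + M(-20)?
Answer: 15528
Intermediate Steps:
o = -36 (o = 2 - (-2 + 5*8) = 2 - (-2 + 40) = 2 - 1*38 = 2 - 38 = -36)
M(b) = -36
15564 + M(-20) = 15564 - 36 = 15528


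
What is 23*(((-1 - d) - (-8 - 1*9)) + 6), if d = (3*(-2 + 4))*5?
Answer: -184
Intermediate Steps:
d = 30 (d = (3*2)*5 = 6*5 = 30)
23*(((-1 - d) - (-8 - 1*9)) + 6) = 23*(((-1 - 1*30) - (-8 - 1*9)) + 6) = 23*(((-1 - 30) - (-8 - 9)) + 6) = 23*((-31 - 1*(-17)) + 6) = 23*((-31 + 17) + 6) = 23*(-14 + 6) = 23*(-8) = -184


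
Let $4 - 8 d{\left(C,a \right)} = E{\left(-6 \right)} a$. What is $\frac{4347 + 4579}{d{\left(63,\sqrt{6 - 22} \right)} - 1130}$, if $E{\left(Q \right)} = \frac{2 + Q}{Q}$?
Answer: $- \frac{362949012}{45927733} + \frac{107112 i}{45927733} \approx -7.9026 + 0.0023322 i$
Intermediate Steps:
$E{\left(Q \right)} = \frac{2 + Q}{Q}$
$d{\left(C,a \right)} = \frac{1}{2} - \frac{a}{12}$ ($d{\left(C,a \right)} = \frac{1}{2} - \frac{\frac{2 - 6}{-6} a}{8} = \frac{1}{2} - \frac{\left(- \frac{1}{6}\right) \left(-4\right) a}{8} = \frac{1}{2} - \frac{\frac{2}{3} a}{8} = \frac{1}{2} - \frac{a}{12}$)
$\frac{4347 + 4579}{d{\left(63,\sqrt{6 - 22} \right)} - 1130} = \frac{4347 + 4579}{\left(\frac{1}{2} - \frac{\sqrt{6 - 22}}{12}\right) - 1130} = \frac{8926}{\left(\frac{1}{2} - \frac{\sqrt{-16}}{12}\right) - 1130} = \frac{8926}{\left(\frac{1}{2} - \frac{4 i}{12}\right) - 1130} = \frac{8926}{\left(\frac{1}{2} - \frac{i}{3}\right) - 1130} = \frac{8926}{- \frac{2259}{2} - \frac{i}{3}} = 8926 \frac{36 \left(- \frac{2259}{2} + \frac{i}{3}\right)}{45927733} = \frac{321336 \left(- \frac{2259}{2} + \frac{i}{3}\right)}{45927733}$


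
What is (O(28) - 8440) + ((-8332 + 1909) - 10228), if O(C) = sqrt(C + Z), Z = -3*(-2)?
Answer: -25091 + sqrt(34) ≈ -25085.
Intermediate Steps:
Z = 6
O(C) = sqrt(6 + C) (O(C) = sqrt(C + 6) = sqrt(6 + C))
(O(28) - 8440) + ((-8332 + 1909) - 10228) = (sqrt(6 + 28) - 8440) + ((-8332 + 1909) - 10228) = (sqrt(34) - 8440) + (-6423 - 10228) = (-8440 + sqrt(34)) - 16651 = -25091 + sqrt(34)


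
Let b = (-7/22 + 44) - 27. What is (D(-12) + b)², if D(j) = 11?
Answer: 370881/484 ≈ 766.28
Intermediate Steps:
b = 367/22 (b = (-7*1/22 + 44) - 27 = (-7/22 + 44) - 27 = 961/22 - 27 = 367/22 ≈ 16.682)
(D(-12) + b)² = (11 + 367/22)² = (609/22)² = 370881/484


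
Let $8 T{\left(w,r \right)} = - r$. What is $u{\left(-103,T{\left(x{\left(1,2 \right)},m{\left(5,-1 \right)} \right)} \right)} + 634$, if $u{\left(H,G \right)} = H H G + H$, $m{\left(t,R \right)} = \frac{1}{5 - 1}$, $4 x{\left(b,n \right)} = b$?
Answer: $\frac{6383}{32} \approx 199.47$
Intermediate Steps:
$x{\left(b,n \right)} = \frac{b}{4}$
$m{\left(t,R \right)} = \frac{1}{4}$
$T{\left(w,r \right)} = - \frac{r}{8}$ ($T{\left(w,r \right)} = \frac{\left(-1\right) r}{8} = - \frac{r}{8}$)
$u{\left(H,G \right)} = H + G H^{2}$ ($u{\left(H,G \right)} = H^{2} G + H = G H^{2} + H = H + G H^{2}$)
$u{\left(-103,T{\left(x{\left(1,2 \right)},m{\left(5,-1 \right)} \right)} \right)} + 634 = - 103 \left(1 + \left(- \frac{1}{8}\right) \frac{1}{4} \left(-103\right)\right) + 634 = - 103 \left(1 - - \frac{103}{32}\right) + 634 = - 103 \left(1 + \frac{103}{32}\right) + 634 = \left(-103\right) \frac{135}{32} + 634 = - \frac{13905}{32} + 634 = \frac{6383}{32}$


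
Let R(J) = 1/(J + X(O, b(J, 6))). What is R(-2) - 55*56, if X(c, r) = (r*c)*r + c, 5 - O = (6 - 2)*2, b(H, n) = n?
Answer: -348041/113 ≈ -3080.0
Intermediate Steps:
O = -3 (O = 5 - (6 - 2)*2 = 5 - 4*2 = 5 - 1*8 = 5 - 8 = -3)
X(c, r) = c + c*r² (X(c, r) = (c*r)*r + c = c*r² + c = c + c*r²)
R(J) = 1/(-111 + J) (R(J) = 1/(J - 3*(1 + 6²)) = 1/(J - 3*(1 + 36)) = 1/(J - 3*37) = 1/(J - 111) = 1/(-111 + J))
R(-2) - 55*56 = 1/(-111 - 2) - 55*56 = 1/(-113) - 3080 = -1/113 - 3080 = -348041/113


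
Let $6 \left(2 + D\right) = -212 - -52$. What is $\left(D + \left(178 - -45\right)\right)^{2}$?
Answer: $\frac{339889}{9} \approx 37765.0$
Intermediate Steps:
$D = - \frac{86}{3}$ ($D = -2 + \frac{-212 - -52}{6} = -2 + \frac{-212 + 52}{6} = -2 + \frac{1}{6} \left(-160\right) = -2 - \frac{80}{3} = - \frac{86}{3} \approx -28.667$)
$\left(D + \left(178 - -45\right)\right)^{2} = \left(- \frac{86}{3} + \left(178 - -45\right)\right)^{2} = \left(- \frac{86}{3} + \left(178 + 45\right)\right)^{2} = \left(- \frac{86}{3} + 223\right)^{2} = \left(\frac{583}{3}\right)^{2} = \frac{339889}{9}$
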